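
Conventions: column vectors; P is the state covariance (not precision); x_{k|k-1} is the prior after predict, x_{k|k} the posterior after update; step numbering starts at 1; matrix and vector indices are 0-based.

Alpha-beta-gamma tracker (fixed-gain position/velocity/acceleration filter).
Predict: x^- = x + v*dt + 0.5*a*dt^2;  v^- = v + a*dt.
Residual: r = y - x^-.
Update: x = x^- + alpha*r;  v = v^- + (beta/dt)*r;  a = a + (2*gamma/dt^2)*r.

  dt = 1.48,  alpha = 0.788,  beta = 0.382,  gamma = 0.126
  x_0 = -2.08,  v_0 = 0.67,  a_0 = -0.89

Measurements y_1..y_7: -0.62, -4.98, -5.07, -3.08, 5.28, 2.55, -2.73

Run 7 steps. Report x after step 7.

x_post = -0.2092

step 1: x_pred=-2.0631  r=1.4431  x^+=-0.9259  v^+=-0.2747  a^+=-0.7240
step 2: x_pred=-2.1254  r=-2.8546  x^+=-4.3748  v^+=-2.0830  a^+=-1.0524
step 3: x_pred=-8.6102  r=3.5402  x^+=-5.8205  v^+=-2.7268  a^+=-0.6451
step 4: x_pred=-10.5626  r=7.4826  x^+=-4.6663  v^+=-1.7502  a^+=0.2158
step 5: x_pred=-7.0203  r=12.3003  x^+=2.6723  v^+=1.7440  a^+=1.6309
step 6: x_pred=7.0396  r=-4.4896  x^+=3.5018  v^+=2.9989  a^+=1.1144
step 7: x_pred=9.1606  r=-11.8906  x^+=-0.2092  v^+=1.5791  a^+=-0.2536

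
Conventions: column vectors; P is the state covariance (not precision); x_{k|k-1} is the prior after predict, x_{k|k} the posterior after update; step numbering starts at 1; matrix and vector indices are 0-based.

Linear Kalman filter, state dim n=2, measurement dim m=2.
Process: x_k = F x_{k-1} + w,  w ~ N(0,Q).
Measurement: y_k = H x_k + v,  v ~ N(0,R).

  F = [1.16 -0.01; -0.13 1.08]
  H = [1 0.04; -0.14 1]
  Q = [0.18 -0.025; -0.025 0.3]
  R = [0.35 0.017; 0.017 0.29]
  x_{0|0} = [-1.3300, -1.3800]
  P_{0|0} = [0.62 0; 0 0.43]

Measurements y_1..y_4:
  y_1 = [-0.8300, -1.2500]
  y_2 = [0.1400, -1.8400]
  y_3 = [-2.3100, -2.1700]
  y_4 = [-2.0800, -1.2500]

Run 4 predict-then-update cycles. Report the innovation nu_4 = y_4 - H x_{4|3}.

step 1: x^-=[-1.5290, -1.3175]  P^-=[1.0143 -0.1231; -0.1231 0.8120]  S=[1.3558 -0.2150; -0.2150 1.1564]  K=[0.7297 -0.0936; 0.0483 0.7261]  nu=[0.7517, -0.1466]  x^+=[-0.9668, -1.3876]  P^+=[0.2530 0.0207; 0.0207 0.2143]
step 2: x^-=[-1.1076, -1.3730]  P^-=[0.5199 -0.0395; -0.0395 0.5484]  S=[0.8676 -0.0732; -0.0732 0.8597]  K=[0.5906 -0.0804; 0.0343 0.6473]  nu=[1.3025, -0.6221]  x^+=[-0.2883, -1.7310]  P^+=[0.2047 0.0154; 0.0154 0.1905]
step 3: x^-=[-0.3171, -1.8320]  P^-=[0.4552 -0.0386; -0.0386 0.5213]  S=[0.8029 -0.0643; -0.0643 0.8310]  K=[0.5586 -0.0800; 0.0288 0.6360]  nu=[-1.9196, -0.3824]  x^+=[-1.3587, -2.1304]  P^+=[0.1936 0.0134; 0.0134 0.1868]
step 4: x^-=[-1.5548, -2.1242]  P^-=[0.4402 -0.0394; -0.0394 0.5174]  S=[0.7879 -0.0631; -0.0631 0.8271]  K=[0.5503 -0.0802; 0.0271 0.6343]  nu=[-0.4402, 0.6566]  x^+=[-1.8497, -1.7197]  P^+=[0.1907 0.0128; 0.0128 0.1862]

innov = [-0.4402, 0.6566]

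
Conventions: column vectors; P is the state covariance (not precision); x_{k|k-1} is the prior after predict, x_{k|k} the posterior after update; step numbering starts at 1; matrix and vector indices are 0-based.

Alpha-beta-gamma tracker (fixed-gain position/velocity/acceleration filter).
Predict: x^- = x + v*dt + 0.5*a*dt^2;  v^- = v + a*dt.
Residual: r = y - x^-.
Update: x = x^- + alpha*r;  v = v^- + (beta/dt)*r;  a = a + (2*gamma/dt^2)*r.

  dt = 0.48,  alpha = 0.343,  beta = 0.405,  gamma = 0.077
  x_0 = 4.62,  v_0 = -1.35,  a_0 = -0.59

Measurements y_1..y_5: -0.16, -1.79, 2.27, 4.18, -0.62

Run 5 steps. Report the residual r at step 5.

step 1: x_pred=3.9040  r=-4.0640  x^+=2.5101  v^+=-5.0622  a^+=-3.3064
step 2: x_pred=-0.3007  r=-1.4893  x^+=-0.8115  v^+=-7.9059  a^+=-4.3019
step 3: x_pred=-5.1019  r=7.3719  x^+=-2.5734  v^+=-3.7507  a^+=0.6256
step 4: x_pred=-4.3016  r=8.4816  x^+=-1.3924  v^+=3.7059  a^+=6.2947
step 5: x_pred=1.1116  r=-1.7316  x^+=0.5176  v^+=5.2664  a^+=5.1373

resid = -1.7316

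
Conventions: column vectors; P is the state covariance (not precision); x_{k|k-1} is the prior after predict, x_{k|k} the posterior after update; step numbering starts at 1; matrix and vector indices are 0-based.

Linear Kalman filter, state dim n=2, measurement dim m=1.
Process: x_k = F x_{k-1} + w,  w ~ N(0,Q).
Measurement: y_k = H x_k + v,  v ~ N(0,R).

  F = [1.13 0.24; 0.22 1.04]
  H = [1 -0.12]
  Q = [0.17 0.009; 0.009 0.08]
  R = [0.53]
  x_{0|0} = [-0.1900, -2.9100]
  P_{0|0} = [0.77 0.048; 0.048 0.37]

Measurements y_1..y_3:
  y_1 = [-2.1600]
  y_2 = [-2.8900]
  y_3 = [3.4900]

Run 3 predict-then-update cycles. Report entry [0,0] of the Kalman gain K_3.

step 1: x^-=[-0.9131, -3.0682]  P^-=[1.2006 0.3517; 0.3517 0.5394]  S=[1.6539]  K=[0.7004; 0.1735]  nu=[-1.6151]  x^+=[-2.0443, -3.3484]  P^+=[0.3893 0.1507; 0.1507 0.4896]
step 2: x^-=[-3.1136, -3.9321]  P^-=[0.7770 0.4131; 0.4131 0.6974]  S=[1.2179]  K=[0.5973; 0.2704]  nu=[-0.2482]  x^+=[-3.2619, -3.9993]  P^+=[0.3425 0.2163; 0.2163 0.6083]
step 3: x^-=[-4.6458, -4.8768]  P^-=[0.7597 0.5116; 0.5116 0.8535]  S=[1.1792]  K=[0.5922; 0.3470]  nu=[7.5505]  x^+=[-0.1743, -2.2567]  P^+=[0.3462 0.2693; 0.2693 0.7115]

K[0,0] = 0.5922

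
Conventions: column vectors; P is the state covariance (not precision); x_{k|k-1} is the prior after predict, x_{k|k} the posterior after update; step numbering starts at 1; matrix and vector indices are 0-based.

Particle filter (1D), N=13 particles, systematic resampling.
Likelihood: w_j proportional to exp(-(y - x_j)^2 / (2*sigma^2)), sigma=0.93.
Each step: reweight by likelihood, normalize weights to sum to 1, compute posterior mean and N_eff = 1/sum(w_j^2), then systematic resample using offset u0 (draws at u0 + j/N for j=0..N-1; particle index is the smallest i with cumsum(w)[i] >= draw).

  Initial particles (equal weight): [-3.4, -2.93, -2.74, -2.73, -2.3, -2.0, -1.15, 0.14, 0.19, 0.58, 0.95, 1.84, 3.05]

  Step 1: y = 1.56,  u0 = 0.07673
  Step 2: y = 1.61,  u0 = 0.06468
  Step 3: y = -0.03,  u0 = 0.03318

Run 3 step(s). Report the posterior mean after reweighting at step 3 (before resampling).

post_mean = 0.8673

step 1: w=[0.0000, 0.0000, 0.0000, 0.0000, 0.0001, 0.0002, 0.0044, 0.0951, 0.1031, 0.1751, 0.2460, 0.2915, 0.0845]  mean=1.1568  Neff=4.9258  idx=[7, 8, 9, 9, 10, 10, 10, 10, 11, 11, 11, 12, 12]
step 2: w=[0.0345, 0.0375, 0.0652, 0.0652, 0.0936, 0.0936, 0.0936, 0.0936, 0.1168, 0.1168, 0.1168, 0.0363, 0.0363]  mean=1.3096  Neff=11.1448  idx=[1, 3, 4, 4, 5, 6, 7, 8, 8, 9, 10, 10, 12]
step 3: w=[0.1830, 0.1517, 0.1080, 0.1080, 0.1080, 0.1080, 0.1080, 0.0249, 0.0249, 0.0249, 0.0249, 0.0249, 0.0008]  mean=0.8673  Neff=8.4813  idx=[0, 0, 1, 1, 2, 2, 3, 4, 4, 5, 6, 7, 10]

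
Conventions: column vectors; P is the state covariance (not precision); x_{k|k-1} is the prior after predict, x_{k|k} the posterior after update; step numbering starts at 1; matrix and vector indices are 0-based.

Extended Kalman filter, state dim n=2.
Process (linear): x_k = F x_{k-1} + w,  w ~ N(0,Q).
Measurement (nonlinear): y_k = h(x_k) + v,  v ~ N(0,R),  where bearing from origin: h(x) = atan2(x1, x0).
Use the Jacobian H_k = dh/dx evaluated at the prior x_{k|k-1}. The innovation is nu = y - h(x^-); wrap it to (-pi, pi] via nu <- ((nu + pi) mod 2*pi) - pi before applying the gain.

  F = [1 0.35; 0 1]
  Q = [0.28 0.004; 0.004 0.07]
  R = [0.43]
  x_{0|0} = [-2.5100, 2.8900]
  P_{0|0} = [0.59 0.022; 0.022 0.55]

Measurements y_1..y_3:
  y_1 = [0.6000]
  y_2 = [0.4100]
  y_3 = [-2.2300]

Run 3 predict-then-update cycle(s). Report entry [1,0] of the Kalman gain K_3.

step 1: x^-=[-1.4985, 2.8900]  P^-=[0.9528 0.2185; 0.2185 0.6200]  H_jac=[-0.2727 -0.1414]  S=[0.5301]  K=[-0.5484; -0.2778]  nu=[-1.4491]  x^+=[-0.7038, 3.2925]  P^+=[0.7933 0.1377; 0.1377 0.5791]
step 2: x^-=[0.4486, 3.2925]  P^-=[1.2407 0.3444; 0.3444 0.6491]  H_jac=[-0.2982 0.0406]  S=[0.5330]  K=[-0.6678; -0.1432]  nu=[-1.0254]  x^+=[1.1334, 3.4394]  P^+=[1.0030 0.2935; 0.2935 0.6382]
step 3: x^-=[2.3372, 3.4394]  P^-=[1.5666 0.5208; 0.5208 0.7082]  H_jac=[-0.1989 0.1352]  S=[0.4769]  K=[-0.5058; -0.0165]  nu=[3.0792]  x^+=[0.7798, 3.3885]  P^+=[1.4446 0.5168; 0.5168 0.7080]

K[1,0] = -0.0165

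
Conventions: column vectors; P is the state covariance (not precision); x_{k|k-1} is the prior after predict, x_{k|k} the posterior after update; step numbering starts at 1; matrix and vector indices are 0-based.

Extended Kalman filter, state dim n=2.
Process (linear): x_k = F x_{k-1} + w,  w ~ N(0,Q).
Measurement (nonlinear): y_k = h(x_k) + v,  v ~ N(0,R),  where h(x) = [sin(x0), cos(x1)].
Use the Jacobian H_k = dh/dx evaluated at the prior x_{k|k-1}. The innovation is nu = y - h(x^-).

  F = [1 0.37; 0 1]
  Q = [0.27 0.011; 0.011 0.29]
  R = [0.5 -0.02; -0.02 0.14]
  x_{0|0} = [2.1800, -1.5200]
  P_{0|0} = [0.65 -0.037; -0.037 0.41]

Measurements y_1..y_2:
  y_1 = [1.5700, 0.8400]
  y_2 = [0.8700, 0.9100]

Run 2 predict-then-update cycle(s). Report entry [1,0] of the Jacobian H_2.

H_jac[1,0] = 0.0000

step 1: x^-=[1.6176, -1.5200]  P^-=[0.9487 0.1257; 0.1257 0.7000]  H_jac=[-0.0468 0.0000; 0.0000 0.9987]  S=[0.5021 -0.0259; -0.0259 0.8382]  K=[-0.0808 0.1473; 0.0313 0.8350]  nu=[0.5711, 0.7892]  x^+=[1.6877, -0.8431]  P^+=[0.9267 0.0223; 0.0223 0.1164]
step 2: x^-=[1.3757, -0.8431]  P^-=[1.2291 0.0763; 0.0763 0.4064]  H_jac=[0.1938 0.0000; 0.0000 0.7467]  S=[0.5462 -0.0090; -0.0090 0.3666]  K=[0.4389 0.1662; 0.0407 0.8288]  nu=[-0.1110, 0.2448]  x^+=[1.3677, -0.6447]  P^+=[1.1150 0.0194; 0.0194 0.1543]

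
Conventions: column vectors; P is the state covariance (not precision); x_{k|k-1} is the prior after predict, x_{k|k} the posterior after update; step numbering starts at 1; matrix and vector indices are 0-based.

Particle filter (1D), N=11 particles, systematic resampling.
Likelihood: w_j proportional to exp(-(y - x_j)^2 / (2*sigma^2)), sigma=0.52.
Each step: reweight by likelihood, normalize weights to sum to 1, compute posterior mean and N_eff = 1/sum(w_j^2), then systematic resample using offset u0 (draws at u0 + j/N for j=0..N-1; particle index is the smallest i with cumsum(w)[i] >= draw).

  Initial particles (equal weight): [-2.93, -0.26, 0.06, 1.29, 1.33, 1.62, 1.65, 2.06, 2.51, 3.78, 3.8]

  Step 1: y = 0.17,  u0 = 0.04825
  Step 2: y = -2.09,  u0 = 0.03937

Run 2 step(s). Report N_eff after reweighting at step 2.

N_eff = 5.1502

step 1: w=[0.0000, 0.3721, 0.5123, 0.0515, 0.0435, 0.0107, 0.0091, 0.0007, 0.0000, 0.0000, 0.0000]  mean=0.0922  Neff=2.4653  idx=[1, 1, 1, 1, 2, 2, 2, 2, 2, 2, 4]
step 2: w=[0.2188, 0.2188, 0.2188, 0.2188, 0.0208, 0.0208, 0.0208, 0.0208, 0.0208, 0.0208, 0.0000]  mean=-0.2201  Neff=5.1502  idx=[0, 0, 1, 1, 1, 2, 2, 3, 3, 3, 7]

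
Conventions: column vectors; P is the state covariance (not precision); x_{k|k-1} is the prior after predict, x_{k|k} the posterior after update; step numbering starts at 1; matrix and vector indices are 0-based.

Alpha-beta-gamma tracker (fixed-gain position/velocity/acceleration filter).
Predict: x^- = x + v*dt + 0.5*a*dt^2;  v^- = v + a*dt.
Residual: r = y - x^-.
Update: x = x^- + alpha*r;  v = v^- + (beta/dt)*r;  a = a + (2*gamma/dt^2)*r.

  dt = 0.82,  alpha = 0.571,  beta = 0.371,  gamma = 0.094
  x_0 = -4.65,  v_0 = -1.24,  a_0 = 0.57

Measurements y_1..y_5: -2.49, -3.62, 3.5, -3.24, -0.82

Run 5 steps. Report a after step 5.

step 1: x_pred=-5.4752  r=2.9852  x^+=-3.7706  v^+=0.5780  a^+=1.4046
step 2: x_pred=-2.8244  r=-0.7956  x^+=-3.2787  v^+=1.3699  a^+=1.1822
step 3: x_pred=-1.7580  r=5.2580  x^+=1.2443  v^+=4.7182  a^+=2.6523
step 4: x_pred=6.0049  r=-9.2449  x^+=0.7261  v^+=2.7103  a^+=0.0675
step 5: x_pred=2.9712  r=-3.7912  x^+=0.8064  v^+=1.0503  a^+=-0.9925

a_post = -0.9925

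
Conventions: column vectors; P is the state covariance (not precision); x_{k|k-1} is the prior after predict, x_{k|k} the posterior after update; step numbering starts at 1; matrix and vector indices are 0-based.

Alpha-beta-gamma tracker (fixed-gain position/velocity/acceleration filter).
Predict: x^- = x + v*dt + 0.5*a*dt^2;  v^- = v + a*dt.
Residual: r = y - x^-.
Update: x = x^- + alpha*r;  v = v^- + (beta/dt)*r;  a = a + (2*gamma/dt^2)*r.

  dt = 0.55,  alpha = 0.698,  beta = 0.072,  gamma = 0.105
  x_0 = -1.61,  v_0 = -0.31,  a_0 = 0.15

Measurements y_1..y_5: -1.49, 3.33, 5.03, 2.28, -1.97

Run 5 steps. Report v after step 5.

v_post = 5.4160

step 1: x_pred=-1.7578  r=0.2678  x^+=-1.5709  v^+=-0.1924  a^+=0.3359
step 2: x_pred=-1.6259  r=4.9559  x^+=1.8333  v^+=0.6411  a^+=3.7764
step 3: x_pred=2.7571  r=2.2729  x^+=4.3436  v^+=3.0156  a^+=5.3543
step 4: x_pred=6.8120  r=-4.5320  x^+=3.6487  v^+=5.3672  a^+=2.2081
step 5: x_pred=6.9346  r=-8.9046  x^+=0.7192  v^+=5.4160  a^+=-3.9736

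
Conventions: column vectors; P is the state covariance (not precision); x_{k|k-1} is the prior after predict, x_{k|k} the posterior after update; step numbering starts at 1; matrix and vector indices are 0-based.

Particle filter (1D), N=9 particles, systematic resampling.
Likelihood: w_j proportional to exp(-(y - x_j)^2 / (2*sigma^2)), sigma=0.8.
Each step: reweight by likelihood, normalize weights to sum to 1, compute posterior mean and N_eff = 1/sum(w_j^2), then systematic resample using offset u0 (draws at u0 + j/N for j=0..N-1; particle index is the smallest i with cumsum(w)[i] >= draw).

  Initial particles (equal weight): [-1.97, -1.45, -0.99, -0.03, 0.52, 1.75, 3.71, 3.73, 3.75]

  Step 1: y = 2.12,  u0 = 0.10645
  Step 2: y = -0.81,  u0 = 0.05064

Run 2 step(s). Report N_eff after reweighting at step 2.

step 1: w=[0.0000, 0.0000, 0.0004, 0.0185, 0.0928, 0.6164, 0.0952, 0.0905, 0.0861]  mean=2.1397  Neff=2.4177  idx=[4, 5, 5, 5, 5, 5, 6, 7, 8]
step 2: w=[0.8937, 0.0213, 0.0213, 0.0213, 0.0213, 0.0213, 0.0000, 0.0000, 0.0000]  mean=0.6508  Neff=1.2486  idx=[0, 0, 0, 0, 0, 0, 0, 0, 3]

N_eff = 1.2486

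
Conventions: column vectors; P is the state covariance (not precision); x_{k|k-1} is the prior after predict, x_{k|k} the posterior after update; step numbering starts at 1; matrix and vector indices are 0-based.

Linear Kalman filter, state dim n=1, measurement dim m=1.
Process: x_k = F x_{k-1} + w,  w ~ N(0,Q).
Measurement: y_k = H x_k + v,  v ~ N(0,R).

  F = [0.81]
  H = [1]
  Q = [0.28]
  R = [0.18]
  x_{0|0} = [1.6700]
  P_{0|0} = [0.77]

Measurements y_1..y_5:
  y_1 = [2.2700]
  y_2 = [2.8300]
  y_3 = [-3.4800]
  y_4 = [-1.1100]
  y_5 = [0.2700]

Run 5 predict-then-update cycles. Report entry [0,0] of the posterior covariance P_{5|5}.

step 1: x^-=[1.3527]  P^-=[0.7852]  S=[0.9652]  K=[0.8135]  nu=[0.9173]  x^+=[2.0989]  P^+=[0.1464]
step 2: x^-=[1.7001]  P^-=[0.3761]  S=[0.5561]  K=[0.6763]  nu=[1.1299]  x^+=[2.4643]  P^+=[0.1217]
step 3: x^-=[1.9961]  P^-=[0.3599]  S=[0.5399]  K=[0.6666]  nu=[-5.4761]  x^+=[-1.6542]  P^+=[0.1200]
step 4: x^-=[-1.3399]  P^-=[0.3587]  S=[0.5387]  K=[0.6659]  nu=[0.2299]  x^+=[-1.1868]  P^+=[0.1199]
step 5: x^-=[-0.9613]  P^-=[0.3586]  S=[0.5386]  K=[0.6658]  nu=[1.2313]  x^+=[-0.1415]  P^+=[0.1198]

P_post[0,0] = 0.1198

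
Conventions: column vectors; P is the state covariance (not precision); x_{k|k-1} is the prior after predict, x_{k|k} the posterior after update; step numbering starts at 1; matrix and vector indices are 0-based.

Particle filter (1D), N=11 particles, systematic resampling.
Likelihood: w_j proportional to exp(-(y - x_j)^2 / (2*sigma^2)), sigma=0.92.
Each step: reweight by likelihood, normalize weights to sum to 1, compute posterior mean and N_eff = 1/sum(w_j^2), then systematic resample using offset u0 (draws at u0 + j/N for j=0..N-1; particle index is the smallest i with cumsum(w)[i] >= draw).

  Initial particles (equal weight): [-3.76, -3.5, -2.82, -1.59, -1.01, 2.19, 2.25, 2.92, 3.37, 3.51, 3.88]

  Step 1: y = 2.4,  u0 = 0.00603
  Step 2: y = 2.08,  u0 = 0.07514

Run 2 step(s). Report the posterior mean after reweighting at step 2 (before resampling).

post_mean = 2.4784

step 1: w=[0.0000, 0.0000, 0.0000, 0.0000, 0.0003, 0.2350, 0.2381, 0.2056, 0.1384, 0.1165, 0.0661]  mean=2.7824  Neff=5.2278  idx=[5, 5, 5, 6, 6, 6, 7, 7, 8, 9, 9]
step 2: w=[0.1208, 0.1208, 0.1208, 0.1196, 0.1196, 0.1196, 0.0802, 0.0802, 0.0455, 0.0364, 0.0364]  mean=2.4784  Neff=9.5871  idx=[0, 1, 2, 2, 3, 4, 5, 5, 7, 8, 10]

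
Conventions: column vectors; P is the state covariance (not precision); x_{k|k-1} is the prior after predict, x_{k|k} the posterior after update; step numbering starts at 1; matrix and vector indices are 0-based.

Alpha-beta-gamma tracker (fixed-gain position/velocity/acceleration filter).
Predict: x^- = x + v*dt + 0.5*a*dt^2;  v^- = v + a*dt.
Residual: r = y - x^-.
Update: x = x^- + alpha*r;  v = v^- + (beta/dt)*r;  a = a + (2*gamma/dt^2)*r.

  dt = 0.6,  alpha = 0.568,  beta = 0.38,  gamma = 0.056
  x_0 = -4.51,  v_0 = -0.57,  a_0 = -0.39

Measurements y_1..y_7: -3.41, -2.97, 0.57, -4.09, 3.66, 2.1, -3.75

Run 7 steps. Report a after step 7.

step 1: x_pred=-4.9222  r=1.5122  x^+=-4.0633  v^+=0.1537  a^+=0.0805
step 2: x_pred=-3.9566  r=0.9866  x^+=-3.3962  v^+=0.8268  a^+=0.3874
step 3: x_pred=-2.8304  r=3.4004  x^+=-0.8990  v^+=3.2128  a^+=1.4453
step 4: x_pred=1.2889  r=-5.3789  x^+=-1.7663  v^+=0.6734  a^+=-0.2281
step 5: x_pred=-1.4034  r=5.0634  x^+=1.4726  v^+=3.7433  a^+=1.3471
step 6: x_pred=3.9611  r=-1.8611  x^+=2.9040  v^+=3.3729  a^+=0.7681
step 7: x_pred=5.0660  r=-8.8160  x^+=0.0585  v^+=-1.7497  a^+=-1.9746

a_post = -1.9746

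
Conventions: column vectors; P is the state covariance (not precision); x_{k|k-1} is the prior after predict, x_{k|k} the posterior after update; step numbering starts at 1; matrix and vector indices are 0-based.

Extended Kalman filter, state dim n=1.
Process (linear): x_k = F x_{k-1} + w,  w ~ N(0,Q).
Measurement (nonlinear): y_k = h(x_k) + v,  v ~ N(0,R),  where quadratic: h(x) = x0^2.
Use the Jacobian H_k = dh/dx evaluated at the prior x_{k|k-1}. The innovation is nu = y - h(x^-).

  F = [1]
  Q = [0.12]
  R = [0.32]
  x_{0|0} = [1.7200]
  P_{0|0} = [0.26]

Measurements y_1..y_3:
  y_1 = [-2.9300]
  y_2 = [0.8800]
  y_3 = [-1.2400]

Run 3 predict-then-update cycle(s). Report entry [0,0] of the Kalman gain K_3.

step 1: x^-=[1.7200]  P^-=[0.3800]  H_jac=[3.4400]  S=[4.8168]  K=[0.2714]  nu=[-5.8884]  x^+=[0.1220]  P^+=[0.0252]
step 2: x^-=[0.1220]  P^-=[0.1452]  H_jac=[0.2439]  S=[0.3286]  K=[0.1078]  nu=[0.8651]  x^+=[0.2152]  P^+=[0.1414]
step 3: x^-=[0.2152]  P^-=[0.2614]  H_jac=[0.4305]  S=[0.3684]  K=[0.3054]  nu=[-1.2863]  x^+=[-0.1777]  P^+=[0.2270]

K[0,0] = 0.3054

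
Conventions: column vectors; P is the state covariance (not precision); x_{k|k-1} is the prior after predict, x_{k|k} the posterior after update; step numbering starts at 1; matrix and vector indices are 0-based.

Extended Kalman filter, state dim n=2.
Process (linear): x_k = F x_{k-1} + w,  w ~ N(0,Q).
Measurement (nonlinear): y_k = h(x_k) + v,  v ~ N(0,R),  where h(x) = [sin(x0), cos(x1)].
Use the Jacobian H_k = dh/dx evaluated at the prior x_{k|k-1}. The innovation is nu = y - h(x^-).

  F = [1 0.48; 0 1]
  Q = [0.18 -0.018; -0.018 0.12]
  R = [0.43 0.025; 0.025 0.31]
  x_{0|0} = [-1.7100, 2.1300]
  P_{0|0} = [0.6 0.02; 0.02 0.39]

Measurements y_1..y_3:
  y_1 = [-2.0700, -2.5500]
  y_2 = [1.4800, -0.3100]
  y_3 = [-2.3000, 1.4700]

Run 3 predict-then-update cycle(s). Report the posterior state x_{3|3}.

x_post = [4.5192, 4.9855]

step 1: x^-=[-0.6876, 2.1300]  P^-=[0.8891 0.1892; 0.1892 0.5100]  H_jac=[0.7728 0.0000; 0.0000 -0.8477]  S=[0.9609 -0.0989; -0.0989 0.6765]  K=[0.7011 -0.1345; 0.0877 -0.6263]  nu=[-1.4353, -2.0195]  x^+=[-1.4222, 3.2689]  P^+=[0.3858 0.0285; 0.0285 0.2264]
step 2: x^-=[0.1468, 3.2689]  P^-=[0.6453 0.1192; 0.1192 0.3464]  H_jac=[0.9892 0.0000; 0.0000 0.1269]  S=[1.0615 0.0400; 0.0400 0.3156]  K=[0.6025 -0.0284; 0.1064 0.1259]  nu=[1.3337, 0.6819]  x^+=[0.9310, 3.4966]  P^+=[0.2612 0.0494; 0.0494 0.3284]
step 3: x^-=[2.6094, 3.4966]  P^-=[0.5643 0.1890; 0.1890 0.4484]  H_jac=[-0.8617 0.0000; 0.0000 0.3476]  S=[0.8489 -0.0316; -0.0316 0.3642]  K=[-0.5678 0.1311; -0.1765 0.4126]  nu=[-2.8075, 2.4077]  x^+=[4.5192, 4.9855]  P^+=[0.2796 0.0761; 0.0761 0.3553]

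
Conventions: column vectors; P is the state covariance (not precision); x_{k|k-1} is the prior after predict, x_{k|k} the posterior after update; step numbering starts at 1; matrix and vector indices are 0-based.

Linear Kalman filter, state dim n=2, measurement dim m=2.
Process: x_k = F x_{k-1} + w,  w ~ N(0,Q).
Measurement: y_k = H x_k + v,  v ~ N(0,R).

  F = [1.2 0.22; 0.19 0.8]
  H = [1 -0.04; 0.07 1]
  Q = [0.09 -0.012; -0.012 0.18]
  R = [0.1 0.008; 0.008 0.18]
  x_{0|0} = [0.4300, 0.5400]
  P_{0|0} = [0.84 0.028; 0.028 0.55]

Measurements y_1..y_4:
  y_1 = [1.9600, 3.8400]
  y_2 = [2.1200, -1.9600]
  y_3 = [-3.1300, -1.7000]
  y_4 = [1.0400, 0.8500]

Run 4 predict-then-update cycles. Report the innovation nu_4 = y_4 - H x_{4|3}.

step 1: x^-=[0.6348, 0.5137]  P^-=[1.3410 0.3044; 0.3044 0.5708]  S=[1.4176 0.3826; 0.3826 0.8000]  K=[0.9221 0.0569; -0.0013 0.7408]  nu=[1.3457, 3.2819]  x^+=[2.0623, 2.9431]  P^+=[0.0931 0.0111; 0.0111 0.1326]
step 2: x^-=[3.1223, 2.7463]  P^-=[0.2363 0.0437; 0.0437 0.2716]  S=[0.3333 0.0572; 0.0572 0.4588]  K=[0.6963 0.0444; -0.0044 0.5991]  nu=[-0.8924, -4.9249]  x^+=[2.2823, -0.2001]  P^+=[0.0703 0.0086; 0.0086 0.1072]
step 3: x^-=[2.6947, 0.2736]  P^-=[0.2010 0.0316; 0.0316 0.2538]  S=[0.2989 0.0434; 0.0434 0.4392]  K=[0.6627 0.0384; -0.0132 0.5842]  nu=[-5.8138, -2.1622]  x^+=[-1.2413, -0.9129]  P^+=[0.0669 0.0075; 0.0075 0.1045]
step 4: x^-=[-1.6904, -0.9661]  P^-=[0.1953 0.0292; 0.0292 0.2516]  S=[0.2934 0.0407; 0.0407 0.4366]  K=[0.6567 0.0369; -0.0156 0.5823]  nu=[2.6918, 1.9345]  x^+=[0.1486, 0.1183]  P^+=[0.0663 0.0073; 0.0073 0.1042]

innov = [2.6918, 1.9345]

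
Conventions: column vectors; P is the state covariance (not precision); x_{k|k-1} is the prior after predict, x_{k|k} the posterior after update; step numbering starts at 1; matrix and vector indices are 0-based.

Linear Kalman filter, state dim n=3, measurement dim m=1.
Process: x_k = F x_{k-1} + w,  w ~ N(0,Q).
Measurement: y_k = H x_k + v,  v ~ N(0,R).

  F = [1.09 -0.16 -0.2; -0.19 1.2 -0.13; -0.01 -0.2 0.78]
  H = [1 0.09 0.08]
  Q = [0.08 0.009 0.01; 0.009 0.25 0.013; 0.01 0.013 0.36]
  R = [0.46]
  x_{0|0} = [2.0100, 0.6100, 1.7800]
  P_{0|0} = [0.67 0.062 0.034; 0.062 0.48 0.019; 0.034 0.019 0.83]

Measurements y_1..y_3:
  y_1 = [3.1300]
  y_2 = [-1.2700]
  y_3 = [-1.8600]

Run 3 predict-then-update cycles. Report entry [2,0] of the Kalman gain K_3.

step 1: x^-=[1.7373, 0.1187, 1.2463]  P^-=[0.8863 -0.1250 -0.0975; -0.1250 0.9469 -0.1702; -0.0975 -0.1702 0.8780]  S=[1.3190]  K=[0.6575; -0.0405; -0.0323]  nu=[1.2823]  x^+=[2.5804, 0.0667, 1.2049]  P^+=[0.3161 -0.0899 -0.0695; -0.0899 0.9447 -0.1719; -0.0695 -0.1719 0.8767]
step 2: x^-=[2.5610, -0.5668, 0.9007]  P^-=[0.5655 -0.2905 -0.1252; -0.2905 1.7278 -0.4595; -0.1252 -0.4595 0.9855]  S=[0.9668]  K=[0.5475; -0.1777; -0.0907]  nu=[-3.8520]  x^+=[0.4521, 0.1175, 1.2500]  P^+=[0.2757 -0.1965 -0.0772; -0.1965 1.6973 -0.4751; -0.0772 -0.4751 0.9776]
step 3: x^-=[0.2240, -0.1074, 0.9470]  P^-=[0.5619 -0.4994 -0.0741; -0.4994 2.9546 -0.9438; -0.0741 -0.9438 1.1713]  S=[0.9380]  K=[0.5448; -0.3294; -0.0697]  nu=[-2.1501]  x^+=[-0.9473, 0.6008, 1.0969]  P^+=[0.2835 -0.3311 -0.0385; -0.3311 2.8529 -0.9653; -0.0385 -0.9653 1.1668]

K[2,0] = -0.0697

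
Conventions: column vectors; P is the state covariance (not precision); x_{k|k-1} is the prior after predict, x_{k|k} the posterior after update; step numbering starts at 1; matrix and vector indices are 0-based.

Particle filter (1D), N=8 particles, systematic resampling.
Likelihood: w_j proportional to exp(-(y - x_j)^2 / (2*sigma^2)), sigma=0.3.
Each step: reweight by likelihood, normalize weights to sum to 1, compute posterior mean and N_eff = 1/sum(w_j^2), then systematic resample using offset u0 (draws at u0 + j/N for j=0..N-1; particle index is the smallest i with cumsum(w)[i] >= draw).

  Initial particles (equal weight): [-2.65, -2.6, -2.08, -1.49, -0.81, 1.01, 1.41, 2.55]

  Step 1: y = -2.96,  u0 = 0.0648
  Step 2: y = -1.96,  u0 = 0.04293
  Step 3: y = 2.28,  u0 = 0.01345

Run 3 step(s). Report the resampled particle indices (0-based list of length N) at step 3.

step 1: w=[0.5396, 0.4480, 0.0125, 0.0000, 0.0000, 0.0000, 0.0000, 0.0000]  mean=-2.6205  Neff=2.0327  idx=[0, 0, 0, 0, 1, 1, 1, 1]
step 2: w=[0.1022, 0.1022, 0.1022, 0.1022, 0.1478, 0.1478, 0.1478, 0.1478]  mean=-2.6204  Neff=7.7417  idx=[0, 1, 2, 4, 4, 5, 6, 7]
step 3: w=[0.0126, 0.0126, 0.0126, 0.1924, 0.1924, 0.1924, 0.1924, 0.1924]  mean=-2.6019  Neff=5.3871  idx=[1, 3, 4, 4, 5, 6, 6, 7]

resampled_idx = [1, 3, 4, 4, 5, 6, 6, 7]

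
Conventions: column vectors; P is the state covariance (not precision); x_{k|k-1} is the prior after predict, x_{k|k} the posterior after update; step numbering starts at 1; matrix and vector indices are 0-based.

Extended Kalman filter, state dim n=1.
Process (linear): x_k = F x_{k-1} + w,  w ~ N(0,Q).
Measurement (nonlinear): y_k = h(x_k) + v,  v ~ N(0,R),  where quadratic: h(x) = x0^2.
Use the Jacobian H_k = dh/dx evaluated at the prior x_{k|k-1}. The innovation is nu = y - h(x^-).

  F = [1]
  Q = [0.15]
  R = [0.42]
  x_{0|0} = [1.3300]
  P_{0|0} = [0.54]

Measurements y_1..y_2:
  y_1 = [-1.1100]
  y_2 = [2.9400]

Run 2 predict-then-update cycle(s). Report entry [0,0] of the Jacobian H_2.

step 1: x^-=[1.3300]  P^-=[0.6900]  H_jac=[2.6600]  S=[5.3022]  K=[0.3462]  nu=[-2.8789]  x^+=[0.3334]  P^+=[0.0547]
step 2: x^-=[0.3334]  P^-=[0.2047]  H_jac=[0.6669]  S=[0.5110]  K=[0.2671]  nu=[2.8288]  x^+=[1.0890]  P^+=[0.1682]

H_jac[0,0] = 0.6669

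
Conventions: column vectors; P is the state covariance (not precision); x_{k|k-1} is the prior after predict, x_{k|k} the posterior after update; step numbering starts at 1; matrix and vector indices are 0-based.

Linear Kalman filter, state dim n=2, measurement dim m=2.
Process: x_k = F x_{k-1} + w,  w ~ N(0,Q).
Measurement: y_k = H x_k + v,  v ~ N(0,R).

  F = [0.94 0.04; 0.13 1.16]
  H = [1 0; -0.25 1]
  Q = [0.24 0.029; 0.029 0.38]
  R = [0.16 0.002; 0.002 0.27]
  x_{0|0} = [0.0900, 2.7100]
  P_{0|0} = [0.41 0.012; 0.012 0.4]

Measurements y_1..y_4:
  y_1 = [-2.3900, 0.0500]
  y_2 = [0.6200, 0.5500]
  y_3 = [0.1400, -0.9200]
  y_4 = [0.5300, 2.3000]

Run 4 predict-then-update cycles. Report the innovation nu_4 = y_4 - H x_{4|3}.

step 1: x^-=[0.1930, 3.1553]  P^-=[0.6038 0.1108; 0.1108 0.9288]  S=[0.7638 -0.0381; -0.0381 1.1811]  K=[0.7901 -0.0085; 0.1835 0.7688]  nu=[-2.5830, -3.0570]  x^+=[-1.8219, 0.3310]  P^+=[0.1264 0.0309; 0.0309 0.2157]
step 2: x^-=[-1.6994, 0.1472]  P^-=[0.3544 0.0883; 0.0883 0.6817]  S=[0.5144 0.0017; 0.0017 0.9297]  K=[0.6889 -0.0016; 0.1693 0.7092]  nu=[2.3194, -0.0220]  x^+=[-0.1014, 0.5243]  P^+=[0.1102 0.0285; 0.0285 0.1989]
step 3: x^-=[-0.0744, 0.5949]  P^-=[0.3399 0.0829; 0.0829 0.6582]  S=[0.4999 -0.0000; -0.0000 0.9079]  K=[0.6799 -0.0022; 0.1660 0.7021]  nu=[0.2144, -1.5335]  x^+=[0.0748, -0.4461]  P^+=[0.1088 0.0280; 0.0280 0.1969]
step 4: x^-=[0.0524, -0.5078]  P^-=[0.3385 0.0821; 0.0821 0.6552]  S=[0.4985 -0.0006; -0.0006 0.9053]  K=[0.6791 -0.0024; 0.1654 0.7012]  nu=[0.4776, 2.8209]  x^+=[0.3699, 1.5491]  P^+=[0.1086 0.0279; 0.0279 0.1966]

innov = [0.4776, 2.8209]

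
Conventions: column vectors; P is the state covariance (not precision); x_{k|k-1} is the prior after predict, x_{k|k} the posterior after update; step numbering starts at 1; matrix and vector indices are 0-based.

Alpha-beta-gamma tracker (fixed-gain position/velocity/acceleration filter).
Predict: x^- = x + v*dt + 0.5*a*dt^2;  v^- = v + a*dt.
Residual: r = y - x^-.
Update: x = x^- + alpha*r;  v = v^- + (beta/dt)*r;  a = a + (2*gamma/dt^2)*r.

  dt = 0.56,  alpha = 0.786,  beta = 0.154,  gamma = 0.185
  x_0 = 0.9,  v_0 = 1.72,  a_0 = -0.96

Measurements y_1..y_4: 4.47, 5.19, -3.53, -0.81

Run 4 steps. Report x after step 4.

x_post = -1.0862

step 1: x_pred=1.7127  r=2.7573  x^+=3.8799  v^+=1.9407  a^+=2.2932
step 2: x_pred=5.3263  r=-0.1363  x^+=5.2192  v^+=3.1874  a^+=2.1324
step 3: x_pred=7.3385  r=-10.8685  x^+=-1.2041  v^+=1.3927  a^+=-10.6907
step 4: x_pred=-2.1005  r=1.2905  x^+=-1.0862  v^+=-4.2392  a^+=-9.1681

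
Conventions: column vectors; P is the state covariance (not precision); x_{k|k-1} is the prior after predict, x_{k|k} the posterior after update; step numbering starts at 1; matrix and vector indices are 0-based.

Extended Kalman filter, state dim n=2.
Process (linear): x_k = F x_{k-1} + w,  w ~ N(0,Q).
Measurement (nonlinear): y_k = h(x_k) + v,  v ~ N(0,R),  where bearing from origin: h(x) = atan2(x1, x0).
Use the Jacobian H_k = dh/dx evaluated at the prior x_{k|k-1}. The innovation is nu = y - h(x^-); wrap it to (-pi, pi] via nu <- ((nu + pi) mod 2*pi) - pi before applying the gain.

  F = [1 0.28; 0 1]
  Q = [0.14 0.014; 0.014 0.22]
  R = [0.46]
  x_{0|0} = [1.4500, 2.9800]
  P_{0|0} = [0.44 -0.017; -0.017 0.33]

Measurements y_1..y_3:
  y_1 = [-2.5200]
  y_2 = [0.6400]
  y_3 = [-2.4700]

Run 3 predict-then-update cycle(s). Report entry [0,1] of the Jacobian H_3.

step 1: x^-=[2.2844, 2.9800]  P^-=[0.5964 0.0894; 0.0894 0.5500]  H_jac=[-0.2114 0.1620]  S=[0.4950]  K=[-0.2254; 0.1419]  nu=[2.8464]  x^+=[1.6428, 3.3838]  P^+=[0.5712 0.1052; 0.1052 0.5400]
step 2: x^-=[2.5903, 3.3838]  P^-=[0.8125 0.2704; 0.2704 0.7600]  H_jac=[-0.1863 0.1426]  S=[0.4893]  K=[-0.2306; 0.1186]  nu=[-0.2775]  x^+=[2.6543, 3.3509]  P^+=[0.7865 0.2838; 0.2838 0.7532]
step 3: x^-=[3.5925, 3.3509]  P^-=[1.1444 0.5087; 0.5087 0.9732]  H_jac=[-0.1388 0.1489]  S=[0.4826]  K=[-0.1723; 0.1538]  nu=[3.0626]  x^+=[3.0647, 3.8220]  P^+=[1.1301 0.5215; 0.5215 0.9617]

H_jac[0,1] = 0.1489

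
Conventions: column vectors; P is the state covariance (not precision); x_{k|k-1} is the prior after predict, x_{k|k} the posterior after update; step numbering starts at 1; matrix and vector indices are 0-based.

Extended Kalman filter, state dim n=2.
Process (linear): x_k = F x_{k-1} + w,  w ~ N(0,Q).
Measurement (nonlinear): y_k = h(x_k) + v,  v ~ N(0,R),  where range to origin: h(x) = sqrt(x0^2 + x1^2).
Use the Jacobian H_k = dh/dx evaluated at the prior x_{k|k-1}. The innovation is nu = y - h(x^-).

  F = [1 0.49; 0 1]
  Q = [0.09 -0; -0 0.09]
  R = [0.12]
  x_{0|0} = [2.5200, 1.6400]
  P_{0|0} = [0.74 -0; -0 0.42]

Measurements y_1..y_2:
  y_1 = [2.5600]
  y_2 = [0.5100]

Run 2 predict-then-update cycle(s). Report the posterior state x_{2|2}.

step 1: x^-=[3.3236, 1.6400]  P^-=[0.9308 0.2058; 0.2058 0.5100]  H_jac=[0.8968 0.4425]  S=[1.1318]  K=[0.8180; 0.3625]  nu=[-1.1462]  x^+=[2.3860, 1.2245]  P^+=[0.1735 -0.1298; -0.1298 0.3613]
step 2: x^-=[2.9860, 1.2245]  P^-=[0.2231 0.0473; 0.0473 0.4513]  H_jac=[0.9252 0.3794]  S=[0.4091]  K=[0.5483; 0.5254]  nu=[-2.7173]  x^+=[1.4961, -0.2033]  P^+=[0.1001 -0.0706; -0.0706 0.3384]

x_post = [1.4961, -0.2033]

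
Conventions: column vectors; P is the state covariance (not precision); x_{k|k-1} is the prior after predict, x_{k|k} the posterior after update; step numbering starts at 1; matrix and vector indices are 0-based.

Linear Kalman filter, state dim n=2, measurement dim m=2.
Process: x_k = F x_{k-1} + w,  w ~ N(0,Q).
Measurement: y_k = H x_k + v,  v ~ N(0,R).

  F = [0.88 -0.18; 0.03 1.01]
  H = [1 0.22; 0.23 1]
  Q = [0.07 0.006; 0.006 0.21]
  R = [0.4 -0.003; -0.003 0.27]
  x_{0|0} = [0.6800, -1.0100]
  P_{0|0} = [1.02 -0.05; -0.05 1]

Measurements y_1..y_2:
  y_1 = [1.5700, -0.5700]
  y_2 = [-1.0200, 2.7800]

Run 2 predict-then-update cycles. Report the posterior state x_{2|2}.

x_post = [0.1001, 1.3808]

step 1: x^-=[0.7802, -0.9997]  P^-=[0.9081 -0.1930; -0.1930 1.2280]  S=[1.2826 0.2732; 0.2732 1.4572]  K=[0.7006 -0.1205; -0.1176 0.8343]  nu=[1.0097, 0.2503]  x^+=[1.4574, -0.9097]  P^+=[0.3036 -0.1045; -0.1045 0.2496]
step 2: x^-=[1.4463, -0.8750]  P^-=[0.3463 -0.1236; -0.1236 0.4586]  S=[0.7141 0.0476; 0.0476 0.6900]  K=[0.4532 -0.0951; -0.0738 0.6285]  nu=[-2.2738, 3.3224]  x^+=[0.1001, 1.3808]  P^+=[0.1975 -0.0724; -0.0724 0.1866]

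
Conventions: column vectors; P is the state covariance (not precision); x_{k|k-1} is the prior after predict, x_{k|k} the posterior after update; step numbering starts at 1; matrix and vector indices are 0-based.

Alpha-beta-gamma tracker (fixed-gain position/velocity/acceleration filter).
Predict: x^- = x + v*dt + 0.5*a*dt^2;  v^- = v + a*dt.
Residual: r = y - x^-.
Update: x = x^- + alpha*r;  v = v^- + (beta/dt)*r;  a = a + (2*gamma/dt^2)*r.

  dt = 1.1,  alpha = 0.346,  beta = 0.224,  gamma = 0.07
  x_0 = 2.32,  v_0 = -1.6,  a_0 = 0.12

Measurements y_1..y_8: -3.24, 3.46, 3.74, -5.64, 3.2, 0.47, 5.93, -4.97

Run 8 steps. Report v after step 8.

step 1: x_pred=0.6326  r=-3.8726  x^+=-0.7073  v^+=-2.2566  a^+=-0.3281
step 2: x_pred=-3.3881  r=6.8481  x^+=-1.0186  v^+=-1.2230  a^+=0.4643
step 3: x_pred=-2.0830  r=5.8230  x^+=-0.0682  v^+=0.4735  a^+=1.1380
step 4: x_pred=1.1411  r=-6.7811  x^+=-1.2052  v^+=0.3444  a^+=0.3534
step 5: x_pred=-0.6125  r=3.8125  x^+=0.7066  v^+=1.5095  a^+=0.7945
step 6: x_pred=2.8478  r=-2.3778  x^+=2.0251  v^+=1.8993  a^+=0.5194
step 7: x_pred=4.4286  r=1.5014  x^+=4.9481  v^+=2.7764  a^+=0.6931
step 8: x_pred=8.4215  r=-13.3915  x^+=3.7880  v^+=0.8118  a^+=-0.8563

v_post = 0.8118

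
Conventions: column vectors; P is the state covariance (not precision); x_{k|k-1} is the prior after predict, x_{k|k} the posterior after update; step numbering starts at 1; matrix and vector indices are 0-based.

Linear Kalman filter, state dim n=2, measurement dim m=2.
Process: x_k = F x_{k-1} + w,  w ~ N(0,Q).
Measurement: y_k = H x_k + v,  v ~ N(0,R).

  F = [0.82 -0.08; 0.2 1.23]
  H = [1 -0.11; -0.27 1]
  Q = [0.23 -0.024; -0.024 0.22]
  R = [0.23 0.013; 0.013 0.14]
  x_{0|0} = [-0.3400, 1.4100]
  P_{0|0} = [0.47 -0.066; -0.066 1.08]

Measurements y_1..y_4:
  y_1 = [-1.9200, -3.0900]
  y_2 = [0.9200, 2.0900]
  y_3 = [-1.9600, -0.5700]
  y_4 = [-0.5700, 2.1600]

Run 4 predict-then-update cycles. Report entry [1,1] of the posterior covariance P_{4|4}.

P_post[1,1] = 0.1168

step 1: x^-=[-0.3916, 1.6663]  P^-=[0.5616 -0.1187; -0.1187 1.8403]  S=[0.8400 -0.4633; -0.4633 2.0853]  K=[0.6982 0.0255; 0.1287 0.9264]  nu=[-1.3451, -4.8620]  x^+=[-1.4546, -3.0112]  P^+=[0.1673 0.0578; 0.0578 0.1470]
step 2: x^-=[-0.9519, -3.9947]  P^-=[0.3358 0.0463; 0.0463 0.4775]  S=[0.5614 -0.0825; -0.0825 0.6170]  K=[0.5901 0.0070; 0.1017 0.7673]  nu=[1.4325, 5.8277]  x^+=[-0.0655, 0.6225]  P^+=[0.1410 0.0467; 0.0467 0.1214]
step 3: x^-=[-0.1035, 0.7525]  P^-=[0.3194 0.0335; 0.0335 0.4322]  S=[0.5473 -0.0862; -0.0862 0.5774]  K=[0.5761 -0.0052; 0.0921 0.7466]  nu=[-1.7737, -1.3505]  x^+=[-1.1183, -0.4191]  P^+=[0.1373 0.0438; 0.0438 0.1176]
step 4: x^-=[-0.8835, -0.7392]  P^-=[0.3173 0.0304; 0.0304 0.4249]  S=[0.5457 -0.0881; -0.0881 0.5716]  K=[0.5739 -0.0082; 0.0900 0.7429]  nu=[0.2322, 2.6607]  x^+=[-0.7720, 1.2582]  P^+=[0.1367 0.0432; 0.0432 0.1168]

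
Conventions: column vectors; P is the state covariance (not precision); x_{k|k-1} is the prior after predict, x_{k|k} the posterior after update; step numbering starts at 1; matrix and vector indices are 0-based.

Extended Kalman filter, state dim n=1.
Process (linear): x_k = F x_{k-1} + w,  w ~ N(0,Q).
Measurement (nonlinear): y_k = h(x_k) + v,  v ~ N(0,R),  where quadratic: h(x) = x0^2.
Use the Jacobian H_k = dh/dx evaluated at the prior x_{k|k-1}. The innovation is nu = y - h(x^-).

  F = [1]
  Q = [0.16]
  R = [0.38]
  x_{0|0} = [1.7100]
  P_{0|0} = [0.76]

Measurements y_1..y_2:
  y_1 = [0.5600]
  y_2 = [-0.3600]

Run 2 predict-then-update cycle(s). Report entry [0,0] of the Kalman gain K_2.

K[0,0] = 0.3293

step 1: x^-=[1.7100]  P^-=[0.9200]  H_jac=[3.4200]  S=[11.1407]  K=[0.2824]  nu=[-2.3641]  x^+=[1.0423]  P^+=[0.0314]
step 2: x^-=[1.0423]  P^-=[0.1914]  H_jac=[2.0846]  S=[1.2117]  K=[0.3293]  nu=[-1.4464]  x^+=[0.5661]  P^+=[0.0600]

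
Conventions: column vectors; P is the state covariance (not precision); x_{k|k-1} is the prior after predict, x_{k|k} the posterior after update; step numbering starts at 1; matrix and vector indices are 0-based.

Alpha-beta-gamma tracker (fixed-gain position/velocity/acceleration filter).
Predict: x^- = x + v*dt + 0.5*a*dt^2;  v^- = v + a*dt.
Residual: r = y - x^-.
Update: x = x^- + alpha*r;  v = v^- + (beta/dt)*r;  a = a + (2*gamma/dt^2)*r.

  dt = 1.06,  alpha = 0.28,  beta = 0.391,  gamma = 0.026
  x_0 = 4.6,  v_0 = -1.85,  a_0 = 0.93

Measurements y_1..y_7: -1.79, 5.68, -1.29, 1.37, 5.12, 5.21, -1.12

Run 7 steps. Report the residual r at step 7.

step 1: x_pred=3.1615  r=-4.9515  x^+=1.7751  v^+=-2.6906  a^+=0.7008
step 2: x_pred=-0.6833  r=6.3633  x^+=1.0984  v^+=0.3995  a^+=0.9953
step 3: x_pred=2.0811  r=-3.3711  x^+=1.1372  v^+=0.2111  a^+=0.8393
step 4: x_pred=1.8324  r=-0.4624  x^+=1.7029  v^+=0.9302  a^+=0.8179
step 5: x_pred=3.1484  r=1.9716  x^+=3.7005  v^+=2.5244  a^+=0.9092
step 6: x_pred=6.8871  r=-1.6771  x^+=6.4175  v^+=2.8695  a^+=0.8316
step 7: x_pred=9.9264  r=-11.0464  x^+=6.8334  v^+=-0.3237  a^+=0.3203

resid = -11.0464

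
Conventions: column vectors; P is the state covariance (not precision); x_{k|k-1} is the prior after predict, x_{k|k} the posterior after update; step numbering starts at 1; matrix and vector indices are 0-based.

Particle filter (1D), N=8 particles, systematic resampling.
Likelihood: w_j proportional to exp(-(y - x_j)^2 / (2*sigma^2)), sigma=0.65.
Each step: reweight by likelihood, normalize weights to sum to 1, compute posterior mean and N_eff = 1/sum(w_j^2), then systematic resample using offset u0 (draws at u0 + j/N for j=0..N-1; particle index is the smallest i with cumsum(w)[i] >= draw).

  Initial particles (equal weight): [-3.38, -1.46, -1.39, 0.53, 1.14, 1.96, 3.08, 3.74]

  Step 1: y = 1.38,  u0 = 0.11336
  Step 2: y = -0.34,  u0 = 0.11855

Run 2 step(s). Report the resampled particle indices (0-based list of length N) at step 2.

resampled_idx = [0, 0, 0, 0, 1, 2, 3, 4]

step 1: w=[0.0000, 0.0000, 0.0001, 0.2059, 0.4523, 0.3252, 0.0158, 0.0007]  mean=1.3133  Neff=2.8330  idx=[3, 4, 4, 4, 4, 5, 5, 6]
step 2: w=[0.5738, 0.1052, 0.1052, 0.1052, 0.1052, 0.0027, 0.0027, 0.0000]  mean=0.7944  Neff=2.6770  idx=[0, 0, 0, 0, 1, 2, 3, 4]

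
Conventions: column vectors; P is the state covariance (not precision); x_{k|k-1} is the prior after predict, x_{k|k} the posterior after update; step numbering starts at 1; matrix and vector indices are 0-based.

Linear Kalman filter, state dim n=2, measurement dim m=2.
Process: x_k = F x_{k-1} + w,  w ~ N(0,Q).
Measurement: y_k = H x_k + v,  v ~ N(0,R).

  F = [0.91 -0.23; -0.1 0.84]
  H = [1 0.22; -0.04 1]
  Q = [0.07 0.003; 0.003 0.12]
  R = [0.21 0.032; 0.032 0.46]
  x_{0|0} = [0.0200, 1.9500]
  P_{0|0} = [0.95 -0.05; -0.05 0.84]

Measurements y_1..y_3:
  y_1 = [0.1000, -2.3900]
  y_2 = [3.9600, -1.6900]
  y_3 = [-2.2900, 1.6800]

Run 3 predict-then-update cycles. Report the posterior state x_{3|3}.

x_post = [0.1270, 0.0138]

step 1: x^-=[-0.4303, 1.6360]  P^-=[0.9221 -0.2851; -0.2851 0.7306]  S=[1.0420 -0.1267; -0.1267 1.2149]  K=[0.8027 -0.1813; -0.0456 0.6060]  nu=[0.1704, -4.0432]  x^+=[0.4395, -0.8220]  P^+=[0.1739 -0.0508; -0.0508 0.2753]
step 2: x^-=[0.5890, -0.7344]  P^-=[0.2498 -0.1060; -0.1060 0.3245]  S=[0.4289 -0.0116; -0.0116 0.7934]  K=[0.5244 -0.1385; -0.0694 0.4133]  nu=[3.5326, -0.9320]  x^+=[2.5704, -1.3648]  P^+=[0.1150 -0.0423; -0.0423 0.1862]
step 3: x^-=[2.6530, -1.4035]  P^-=[0.1928 -0.0768; -0.0768 0.2597]  S=[0.3816 0.0053; 0.0053 0.7261]  K=[0.4627 -0.1197; -0.0565 0.3622]  nu=[-4.6342, 3.1896]  x^+=[0.1270, 0.0138]  P^+=[0.1013 -0.0362; -0.0362 0.1634]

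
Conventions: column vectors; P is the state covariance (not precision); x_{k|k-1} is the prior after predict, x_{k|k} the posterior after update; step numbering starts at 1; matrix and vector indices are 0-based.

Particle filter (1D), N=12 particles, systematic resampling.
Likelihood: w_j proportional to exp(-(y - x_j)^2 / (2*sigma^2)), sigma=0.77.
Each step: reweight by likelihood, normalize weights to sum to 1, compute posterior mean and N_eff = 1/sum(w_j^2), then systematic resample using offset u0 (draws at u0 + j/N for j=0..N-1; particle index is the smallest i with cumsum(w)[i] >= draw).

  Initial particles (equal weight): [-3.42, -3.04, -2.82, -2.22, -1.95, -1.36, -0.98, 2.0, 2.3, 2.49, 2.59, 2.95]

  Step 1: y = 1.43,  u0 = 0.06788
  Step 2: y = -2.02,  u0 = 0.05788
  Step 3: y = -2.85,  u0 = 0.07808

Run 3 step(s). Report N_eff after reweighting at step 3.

step 1: w=[0.0000, 0.0000, 0.0000, 0.0000, 0.0000, 0.0007, 0.0035, 0.3538, 0.2458, 0.1804, 0.1496, 0.0663]  mean=2.3007  Neff=4.0835  idx=[7, 7, 7, 7, 8, 8, 8, 9, 9, 10, 10, 11]
step 2: w=[0.2247, 0.2247, 0.2247, 0.2247, 0.0272, 0.0272, 0.0272, 0.0066, 0.0066, 0.0031, 0.0031, 0.0002]  mean=2.0348  Neff=4.8956  idx=[0, 0, 0, 1, 1, 2, 2, 2, 3, 3, 3, 6]
step 3: w=[0.0903, 0.0903, 0.0903, 0.0903, 0.0903, 0.0903, 0.0903, 0.0903, 0.0903, 0.0903, 0.0903, 0.0072]  mean=2.0022  Neff=11.1535  idx=[0, 1, 2, 3, 4, 5, 6, 7, 8, 9, 10, 11]

N_eff = 11.1535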